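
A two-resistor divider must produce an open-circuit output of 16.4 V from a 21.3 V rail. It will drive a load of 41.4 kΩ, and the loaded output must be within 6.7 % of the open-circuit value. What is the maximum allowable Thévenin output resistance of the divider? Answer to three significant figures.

R_th ≤ 2.97 kΩ

Loading drop = R_th/(R_th + R_L) ≤ 0.0670, so R_th ≤ R_L · ε/(1−ε) = 41.4 kΩ × 0.0670/0.9330 = 2.97 kΩ.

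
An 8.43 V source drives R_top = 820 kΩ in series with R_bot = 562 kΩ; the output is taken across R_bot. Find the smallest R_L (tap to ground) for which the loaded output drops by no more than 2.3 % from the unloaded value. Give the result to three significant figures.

Output resistance R_th = R_top‖R_bot = (820 × 562)/1382 = 333.5 kΩ.
The fractional drop is R_th/(R_th + R_L); requiring this ≤ 0.0230 gives R_L ≥ R_th(1/0.0230 − 1) = 333.5 × 42.48 = 14.2 MΩ.

R_L(min) ≈ 14.2 MΩ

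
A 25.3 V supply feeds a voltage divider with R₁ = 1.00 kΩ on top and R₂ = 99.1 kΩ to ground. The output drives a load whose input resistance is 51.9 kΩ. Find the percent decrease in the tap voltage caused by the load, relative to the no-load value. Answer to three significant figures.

1.87 %

The divider's output (Thévenin) resistance is R₁‖R₂ = 0.9900 kΩ.
Fractional drop under load = R_th/(R_th + R_L) = 0.9900 / (0.9900 + 51.9) = 0.01872.
So the output falls by 1.87 %.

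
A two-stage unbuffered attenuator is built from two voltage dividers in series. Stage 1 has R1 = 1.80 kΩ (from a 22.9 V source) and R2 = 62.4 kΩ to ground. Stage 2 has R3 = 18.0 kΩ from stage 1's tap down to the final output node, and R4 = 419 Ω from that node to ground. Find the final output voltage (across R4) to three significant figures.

V_out ≈ 0.462 V

Stage 2 presents R3+R4 = 18420 Ω as a load on stage 1's tap.
Stage 1's lower leg becomes R2‖(R3+R4) = 14220 Ω, so V_mid = 22.9 × 14220/16020 = 20.33 V.
Stage 2 is itself unloaded: V_out = V_mid × R4/(R3+R4) = 20.33 × 419/18420 = 0.462 V.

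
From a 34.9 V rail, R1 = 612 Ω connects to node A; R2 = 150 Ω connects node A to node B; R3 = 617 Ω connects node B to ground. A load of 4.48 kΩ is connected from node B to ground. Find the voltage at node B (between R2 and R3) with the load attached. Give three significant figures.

V ≈ 14.5 V

At node B, R3 is in parallel with the load: R3‖R_L = 542.3 Ω.
Below node A the resistance is R2 + (R3‖R_L) = 692.3 Ω, so V_A = 34.9 × 692.3/1304 = 18.52 V.
Then V_B = V_A × (R3‖R_L)/(R2 + R3‖R_L) = 18.52 × 542.3/692.3 = 14.5 V.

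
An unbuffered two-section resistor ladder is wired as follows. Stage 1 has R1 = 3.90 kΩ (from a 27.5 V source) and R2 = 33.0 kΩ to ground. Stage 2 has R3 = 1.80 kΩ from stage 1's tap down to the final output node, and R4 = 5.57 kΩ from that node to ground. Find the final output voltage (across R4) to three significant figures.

Stage 2 presents R3+R4 = 7.370 kΩ as a load on stage 1's tap.
Stage 1's lower leg becomes R2‖(R3+R4) = 6.025 kΩ, so V_mid = 27.5 × 6.025/9.925 = 16.69 V.
Stage 2 is itself unloaded: V_out = V_mid × R4/(R3+R4) = 16.69 × 5.57/7.370 = 12.6 V.

V_out ≈ 12.6 V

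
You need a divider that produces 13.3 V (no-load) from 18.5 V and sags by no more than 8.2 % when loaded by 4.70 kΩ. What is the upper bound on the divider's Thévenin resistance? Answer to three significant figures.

Loading drop = R_th/(R_th + R_L) ≤ 0.0820, so R_th ≤ R_L · ε/(1−ε) = 4.70 kΩ × 0.0820/0.9180 = 420 Ω.
(Any R1, R2 with R2/(R1+R2) = 0.719 and R1‖R2 ≤ 420 Ω will meet the spec.)

R_th ≤ 420 Ω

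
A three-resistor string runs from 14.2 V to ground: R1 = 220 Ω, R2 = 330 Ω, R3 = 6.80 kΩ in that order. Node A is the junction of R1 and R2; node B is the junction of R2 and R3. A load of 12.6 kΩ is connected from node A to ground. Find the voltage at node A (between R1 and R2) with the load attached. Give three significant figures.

V ≈ 13.5 V

Below node A the series string R2+R3 = 7130 Ω sits in parallel with the 12600 Ω load: 4553 Ω.
V_A = 14.2 × 4553/(220 + 4553) = 13.5 V.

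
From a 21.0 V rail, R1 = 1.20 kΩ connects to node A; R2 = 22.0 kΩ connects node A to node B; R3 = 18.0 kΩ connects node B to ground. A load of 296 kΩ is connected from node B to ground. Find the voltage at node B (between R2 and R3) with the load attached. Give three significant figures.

V ≈ 8.87 V

At node B, R3 is in parallel with the load: R3‖R_L = 16.97 kΩ.
Below node A the resistance is R2 + (R3‖R_L) = 38.97 kΩ, so V_A = 21.0 × 38.97/40.17 = 20.37 V.
Then V_B = V_A × (R3‖R_L)/(R2 + R3‖R_L) = 20.37 × 16.97/38.97 = 8.87 V.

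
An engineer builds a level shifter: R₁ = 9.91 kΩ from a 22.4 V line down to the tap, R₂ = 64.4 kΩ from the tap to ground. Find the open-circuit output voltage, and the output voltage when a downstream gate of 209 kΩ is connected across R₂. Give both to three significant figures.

Open-circuit: V = 22.4 × 64.4/(9.91 + 64.4) = 19.4 V.
With the load, R₂ becomes R₂‖R_L = 49.23 kΩ, so V = 22.4 × 49.23/59.14 = 18.6 V.

Unloaded: 19.4 V; loaded: 18.6 V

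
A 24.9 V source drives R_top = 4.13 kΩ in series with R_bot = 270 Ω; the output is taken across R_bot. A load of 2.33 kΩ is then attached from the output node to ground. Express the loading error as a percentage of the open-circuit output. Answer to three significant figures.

9.81 %

Unloaded V = 24.9 × 270/4400 = 1.5280 V.
Loaded: R_bot‖R_L = 242.0 Ω, giving V = 24.9 × 242.0/4372 = 1.3781 V.
Drop = (1.5280 − 1.3781) / 1.5280 = 9.81 %.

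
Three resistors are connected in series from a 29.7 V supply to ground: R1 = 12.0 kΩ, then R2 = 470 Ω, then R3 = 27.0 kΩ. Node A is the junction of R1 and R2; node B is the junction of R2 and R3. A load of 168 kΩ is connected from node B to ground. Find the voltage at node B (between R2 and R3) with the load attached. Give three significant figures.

At node B, R3 is in parallel with the load: R3‖R_L = 23260 Ω.
Below node A the resistance is R2 + (R3‖R_L) = 23730 Ω, so V_A = 29.7 × 23730/35730 = 19.73 V.
Then V_B = V_A × (R3‖R_L)/(R2 + R3‖R_L) = 19.73 × 23260/23730 = 19.3 V.

V ≈ 19.3 V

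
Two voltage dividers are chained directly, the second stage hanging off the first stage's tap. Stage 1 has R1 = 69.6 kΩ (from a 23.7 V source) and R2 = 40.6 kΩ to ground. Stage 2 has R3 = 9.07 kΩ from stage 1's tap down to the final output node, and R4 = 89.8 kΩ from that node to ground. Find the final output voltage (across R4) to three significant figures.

V_out ≈ 6.30 V

Stage 2 presents R3+R4 = 98.87 kΩ as a load on stage 1's tap.
Stage 1's lower leg becomes R2‖(R3+R4) = 28.78 kΩ, so V_mid = 23.7 × 28.78/98.38 = 6.933 V.
Stage 2 is itself unloaded: V_out = V_mid × R4/(R3+R4) = 6.933 × 89.8/98.87 = 6.30 V.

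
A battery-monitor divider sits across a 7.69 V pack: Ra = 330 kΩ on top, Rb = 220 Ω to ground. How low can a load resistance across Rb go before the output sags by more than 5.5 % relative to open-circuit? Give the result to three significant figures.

R_L(min) ≈ 3.78 kΩ

Output resistance R_th = Ra‖Rb = (330000 × 220)/330200 = 219.9 Ω.
The fractional drop is R_th/(R_th + R_L); requiring this ≤ 0.0550 gives R_L ≥ R_th(1/0.0550 − 1) = 219.9 × 17.18 = 3.78 kΩ.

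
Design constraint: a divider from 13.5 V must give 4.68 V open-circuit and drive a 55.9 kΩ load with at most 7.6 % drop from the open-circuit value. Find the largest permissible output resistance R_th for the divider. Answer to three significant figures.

R_th ≤ 4.60 kΩ

Loading drop = R_th/(R_th + R_L) ≤ 0.0760, so R_th ≤ R_L · ε/(1−ε) = 55.9 kΩ × 0.0760/0.9240 = 4.60 kΩ.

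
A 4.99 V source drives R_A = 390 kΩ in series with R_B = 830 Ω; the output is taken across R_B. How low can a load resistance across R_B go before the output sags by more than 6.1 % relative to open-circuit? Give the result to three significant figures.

R_L(min) ≈ 12.7 kΩ

Output resistance R_th = R_A‖R_B = (390000 × 830)/390800 = 828.2 Ω.
The fractional drop is R_th/(R_th + R_L); requiring this ≤ 0.0610 gives R_L ≥ R_th(1/0.0610 − 1) = 828.2 × 15.39 = 12.7 kΩ.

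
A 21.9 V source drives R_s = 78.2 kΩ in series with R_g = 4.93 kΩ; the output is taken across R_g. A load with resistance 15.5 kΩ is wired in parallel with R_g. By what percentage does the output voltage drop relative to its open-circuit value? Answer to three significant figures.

Unloaded V = 21.9 × 4.93/83.13 = 1.299 V.
Loaded: R_g‖R_L = 3.740 kΩ, giving V = 21.9 × 3.740/81.94 = 0.9997 V.
Drop = (1.299 − 0.9997) / 1.299 = 23.0 %.

23.0 %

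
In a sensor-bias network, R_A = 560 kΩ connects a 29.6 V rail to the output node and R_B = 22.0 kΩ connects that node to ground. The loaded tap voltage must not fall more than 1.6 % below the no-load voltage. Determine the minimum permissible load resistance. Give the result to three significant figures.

Output resistance R_th = R_A‖R_B = (560 × 22.0)/582.0 = 21.17 kΩ.
The fractional drop is R_th/(R_th + R_L); requiring this ≤ 0.0160 gives R_L ≥ R_th(1/0.0160 − 1) = 21.17 × 61.50 = 1.30 MΩ.

R_L(min) ≈ 1.30 MΩ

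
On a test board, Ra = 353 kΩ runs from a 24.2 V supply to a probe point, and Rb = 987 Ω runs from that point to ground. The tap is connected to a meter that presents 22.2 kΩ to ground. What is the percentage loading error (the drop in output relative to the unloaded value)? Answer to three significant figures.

The divider's output (Thévenin) resistance is Ra‖Rb = 984.2 Ω.
Fractional drop under load = R_th/(R_th + R_L) = 984.2 / (984.2 + 22200) = 0.04245.
So the output falls by 4.25 %.

4.25 %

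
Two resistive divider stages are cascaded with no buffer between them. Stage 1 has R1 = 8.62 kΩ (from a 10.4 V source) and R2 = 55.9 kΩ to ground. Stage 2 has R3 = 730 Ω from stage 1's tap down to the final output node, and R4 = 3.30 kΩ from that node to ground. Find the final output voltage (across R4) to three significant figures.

Stage 2 presents R3+R4 = 4030 Ω as a load on stage 1's tap.
Stage 1's lower leg becomes R2‖(R3+R4) = 3759 Ω, so V_mid = 10.4 × 3759/12380 = 3.158 V.
Stage 2 is itself unloaded: V_out = V_mid × R4/(R3+R4) = 3.158 × 3300/4030 = 2.59 V.

V_out ≈ 2.59 V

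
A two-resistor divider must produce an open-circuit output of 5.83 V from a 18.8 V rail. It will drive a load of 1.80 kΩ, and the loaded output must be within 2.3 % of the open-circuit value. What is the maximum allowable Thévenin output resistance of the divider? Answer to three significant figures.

Loading drop = R_th/(R_th + R_L) ≤ 0.0230, so R_th ≤ R_L · ε/(1−ε) = 1.80 kΩ × 0.0230/0.9770 = 42.4 Ω.

R_th ≤ 42.4 Ω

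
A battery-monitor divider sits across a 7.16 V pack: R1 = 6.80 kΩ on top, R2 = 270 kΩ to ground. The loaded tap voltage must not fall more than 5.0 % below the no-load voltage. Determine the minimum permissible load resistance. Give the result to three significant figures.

R_L(min) ≈ 126 kΩ

Output resistance R_th = R1‖R2 = (6.80 × 270)/276.8 = 6.633 kΩ.
The fractional drop is R_th/(R_th + R_L); requiring this ≤ 0.0500 gives R_L ≥ R_th(1/0.0500 − 1) = 6.633 × 19.00 = 126 kΩ.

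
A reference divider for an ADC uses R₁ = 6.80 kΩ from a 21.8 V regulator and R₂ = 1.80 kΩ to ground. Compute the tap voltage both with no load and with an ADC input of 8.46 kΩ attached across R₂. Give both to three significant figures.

Open-circuit: V = 21.8 × 1.80/(6.80 + 1.80) = 4.56 V.
With the load, R₂ becomes R₂‖R_L = 1.484 kΩ, so V = 21.8 × 1.484/8.284 = 3.91 V.

Unloaded: 4.56 V; loaded: 3.91 V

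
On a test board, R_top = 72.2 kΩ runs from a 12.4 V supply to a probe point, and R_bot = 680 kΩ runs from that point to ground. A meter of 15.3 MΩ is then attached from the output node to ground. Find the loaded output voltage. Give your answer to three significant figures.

The load sits in parallel with R_bot: R_bot‖R_L = (680 × 15300) / (680 + 15300) = 651.1 kΩ.
V_out = 12.4 × 651.1 / (72.2 + 651.1) = 12.4 × 651.1/723.3 = 11.2 V.

V_out ≈ 11.2 V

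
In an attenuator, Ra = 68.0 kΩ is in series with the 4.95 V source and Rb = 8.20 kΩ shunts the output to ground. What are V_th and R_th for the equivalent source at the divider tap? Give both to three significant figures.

V_th is the open-circuit tap voltage: 4.95 × 8.20/(68.0 + 8.20) = 0.533 V.
With the supply zeroed, Ra and Rb appear in parallel from the tap: R_th = Ra‖Rb = (68.0 × 8.20)/76.20 = 7.32 kΩ.

V_th = 0.533 V, R_th = 7.32 kΩ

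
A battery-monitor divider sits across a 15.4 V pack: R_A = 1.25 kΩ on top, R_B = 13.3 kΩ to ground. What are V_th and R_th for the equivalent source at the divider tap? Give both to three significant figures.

V_th = 14.1 V, R_th = 1.14 kΩ

V_th is the open-circuit tap voltage: 15.4 × 13.3/(1.25 + 13.3) = 14.1 V.
With the supply zeroed, R_A and R_B appear in parallel from the tap: R_th = R_A‖R_B = (1.25 × 13.3)/14.55 = 1.14 kΩ.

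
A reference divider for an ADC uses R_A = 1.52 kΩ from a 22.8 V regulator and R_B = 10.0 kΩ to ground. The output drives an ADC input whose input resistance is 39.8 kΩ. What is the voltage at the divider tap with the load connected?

The load sits in parallel with R_B: R_B‖R_L = (10.0 × 39.8) / (10.0 + 39.8) = 7.992 kΩ.
V_out = 22.8 × 7.992 / (1.52 + 7.992) = 22.8 × 7.992/9.512 = 19.2 V.
(Unloaded it would have been 19.8 V.)

V_out ≈ 19.2 V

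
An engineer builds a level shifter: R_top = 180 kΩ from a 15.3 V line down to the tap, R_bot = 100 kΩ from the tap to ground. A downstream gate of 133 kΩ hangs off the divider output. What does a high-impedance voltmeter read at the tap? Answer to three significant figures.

The load sits in parallel with R_bot: R_bot‖R_L = (100 × 133) / (100 + 133) = 57.08 kΩ.
V_out = 15.3 × 57.08 / (180 + 57.08) = 15.3 × 57.08/237.1 = 3.68 V.

V_out ≈ 3.68 V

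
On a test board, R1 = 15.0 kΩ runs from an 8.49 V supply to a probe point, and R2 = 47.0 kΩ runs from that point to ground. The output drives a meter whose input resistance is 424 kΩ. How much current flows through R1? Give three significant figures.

R2‖R_L = 42.31 kΩ, so the source sees R1 + R2‖R_L = 57.31 kΩ.
I = 8.49 V / 57.31 kΩ = 0.148 mA.

I ≈ 0.148 mA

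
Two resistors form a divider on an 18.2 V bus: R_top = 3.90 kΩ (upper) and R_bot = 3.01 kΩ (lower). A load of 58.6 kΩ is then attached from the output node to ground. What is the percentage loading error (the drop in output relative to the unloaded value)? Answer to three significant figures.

The divider's output (Thévenin) resistance is R_top‖R_bot = 1.699 kΩ.
Fractional drop under load = R_th/(R_th + R_L) = 1.699 / (1.699 + 58.6) = 0.02817.
So the output falls by 2.82 %.

2.82 %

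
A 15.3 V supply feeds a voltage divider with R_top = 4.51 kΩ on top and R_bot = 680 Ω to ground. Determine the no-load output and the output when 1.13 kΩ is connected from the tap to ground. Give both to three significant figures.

Open-circuit: V = 15.3 × 680/(4510 + 680) = 2.00 V.
With the load, R_bot becomes R_bot‖R_L = 424.5 Ω, so V = 15.3 × 424.5/4935 = 1.32 V.

Unloaded: 2.00 V; loaded: 1.32 V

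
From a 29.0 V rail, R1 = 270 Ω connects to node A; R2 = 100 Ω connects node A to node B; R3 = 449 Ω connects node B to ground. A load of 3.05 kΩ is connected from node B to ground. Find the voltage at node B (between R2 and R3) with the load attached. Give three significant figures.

V ≈ 14.9 V

At node B, R3 is in parallel with the load: R3‖R_L = 391.4 Ω.
Below node A the resistance is R2 + (R3‖R_L) = 491.4 Ω, so V_A = 29.0 × 491.4/761.4 = 18.72 V.
Then V_B = V_A × (R3‖R_L)/(R2 + R3‖R_L) = 18.72 × 391.4/491.4 = 14.9 V.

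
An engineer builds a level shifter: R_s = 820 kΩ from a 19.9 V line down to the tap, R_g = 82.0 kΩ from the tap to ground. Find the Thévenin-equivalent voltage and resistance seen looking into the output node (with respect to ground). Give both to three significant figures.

V_th is the open-circuit tap voltage: 19.9 × 82.0/(820 + 82.0) = 1.81 V.
With the supply zeroed, R_s and R_g appear in parallel from the tap: R_th = R_s‖R_g = (820 × 82.0)/902.0 = 74.5 kΩ.

V_th = 1.81 V, R_th = 74.5 kΩ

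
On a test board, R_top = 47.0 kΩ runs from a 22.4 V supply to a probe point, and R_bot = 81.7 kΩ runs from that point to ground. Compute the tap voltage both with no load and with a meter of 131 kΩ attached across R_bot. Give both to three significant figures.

Open-circuit: V = 22.4 × 81.7/(47.0 + 81.7) = 14.2 V.
With the load, R_bot becomes R_bot‖R_L = 50.32 kΩ, so V = 22.4 × 50.32/97.32 = 11.6 V.

Unloaded: 14.2 V; loaded: 11.6 V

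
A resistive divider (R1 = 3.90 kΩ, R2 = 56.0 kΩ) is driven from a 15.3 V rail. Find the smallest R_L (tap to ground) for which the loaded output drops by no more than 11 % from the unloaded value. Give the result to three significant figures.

Output resistance R_th = R1‖R2 = (3.90 × 56.0)/59.90 = 3.646 kΩ.
The fractional drop is R_th/(R_th + R_L); requiring this ≤ 0.110 gives R_L ≥ R_th(1/0.110 − 1) = 3.646 × 8.091 = 29.5 kΩ.

R_L(min) ≈ 29.5 kΩ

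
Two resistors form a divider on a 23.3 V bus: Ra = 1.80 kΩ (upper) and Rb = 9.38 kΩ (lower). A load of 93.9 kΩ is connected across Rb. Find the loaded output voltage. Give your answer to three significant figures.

V_out ≈ 19.2 V

The load sits in parallel with Rb: Rb‖R_L = (9.38 × 93.9) / (9.38 + 93.9) = 8.528 kΩ.
V_out = 23.3 × 8.528 / (1.80 + 8.528) = 23.3 × 8.528/10.33 = 19.2 V.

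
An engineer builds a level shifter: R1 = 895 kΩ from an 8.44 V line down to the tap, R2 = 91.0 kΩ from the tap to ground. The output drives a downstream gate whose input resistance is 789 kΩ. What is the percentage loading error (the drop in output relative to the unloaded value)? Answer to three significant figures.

9.48 %

The divider's output (Thévenin) resistance is R1‖R2 = 82.60 kΩ.
Fractional drop under load = R_th/(R_th + R_L) = 82.60 / (82.60 + 789) = 0.09477.
So the output falls by 9.48 %.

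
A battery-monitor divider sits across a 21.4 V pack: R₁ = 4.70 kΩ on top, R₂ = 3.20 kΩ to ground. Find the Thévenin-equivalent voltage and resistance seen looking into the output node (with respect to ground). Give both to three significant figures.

V_th = 8.67 V, R_th = 1.90 kΩ

V_th is the open-circuit tap voltage: 21.4 × 3.20/(4.70 + 3.20) = 8.67 V.
With the supply zeroed, R₁ and R₂ appear in parallel from the tap: R_th = R₁‖R₂ = (4.70 × 3.20)/7.900 = 1.90 kΩ.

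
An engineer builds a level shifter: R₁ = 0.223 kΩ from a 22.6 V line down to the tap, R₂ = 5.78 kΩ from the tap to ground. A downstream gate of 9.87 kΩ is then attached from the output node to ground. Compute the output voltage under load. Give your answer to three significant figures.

The load sits in parallel with R₂: R₂‖R_L = (5780 × 9870) / (5780 + 9870) = 3645 Ω.
V_out = 22.6 × 3645 / (223 + 3645) = 22.6 × 3645/3868 = 21.3 V.

V_out ≈ 21.3 V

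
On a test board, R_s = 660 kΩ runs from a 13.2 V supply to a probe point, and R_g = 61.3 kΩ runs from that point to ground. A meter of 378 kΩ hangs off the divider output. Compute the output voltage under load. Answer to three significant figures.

V_out ≈ 0.977 V

The load sits in parallel with R_g: R_g‖R_L = (61.3 × 378) / (61.3 + 378) = 52.75 kΩ.
V_out = 13.2 × 52.75 / (660 + 52.75) = 13.2 × 52.75/712.7 = 0.977 V.
(Unloaded it would have been 1.12 V.)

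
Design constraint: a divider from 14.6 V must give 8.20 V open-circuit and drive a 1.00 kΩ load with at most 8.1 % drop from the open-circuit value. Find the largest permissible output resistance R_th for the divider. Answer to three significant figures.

R_th ≤ 88.1 Ω

Loading drop = R_th/(R_th + R_L) ≤ 0.0810, so R_th ≤ R_L · ε/(1−ε) = 1.00 kΩ × 0.0810/0.9190 = 88.1 Ω.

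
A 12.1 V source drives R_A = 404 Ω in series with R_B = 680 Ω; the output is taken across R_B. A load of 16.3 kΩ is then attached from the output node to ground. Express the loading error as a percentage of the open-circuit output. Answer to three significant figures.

The divider's output (Thévenin) resistance is R_A‖R_B = 253.4 Ω.
Fractional drop under load = R_th/(R_th + R_L) = 253.4 / (253.4 + 16300) = 0.01531.
So the output falls by 1.53 %.

1.53 %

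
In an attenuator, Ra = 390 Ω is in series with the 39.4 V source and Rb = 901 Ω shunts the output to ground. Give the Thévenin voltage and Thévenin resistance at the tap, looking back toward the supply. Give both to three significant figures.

V_th = 27.5 V, R_th = 272 Ω

V_th is the open-circuit tap voltage: 39.4 × 901/(390 + 901) = 27.5 V.
With the supply zeroed, Ra and Rb appear in parallel from the tap: R_th = Ra‖Rb = (390 × 901)/1291 = 272 Ω.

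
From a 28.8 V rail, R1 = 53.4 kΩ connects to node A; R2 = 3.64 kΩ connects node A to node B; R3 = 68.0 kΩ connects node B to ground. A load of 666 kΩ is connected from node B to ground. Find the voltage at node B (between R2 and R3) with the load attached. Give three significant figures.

At node B, R3 is in parallel with the load: R3‖R_L = 61.70 kΩ.
Below node A the resistance is R2 + (R3‖R_L) = 65.34 kΩ, so V_A = 28.8 × 65.34/118.7 = 15.85 V.
Then V_B = V_A × (R3‖R_L)/(R2 + R3‖R_L) = 15.85 × 61.70/65.34 = 15.0 V.

V ≈ 15.0 V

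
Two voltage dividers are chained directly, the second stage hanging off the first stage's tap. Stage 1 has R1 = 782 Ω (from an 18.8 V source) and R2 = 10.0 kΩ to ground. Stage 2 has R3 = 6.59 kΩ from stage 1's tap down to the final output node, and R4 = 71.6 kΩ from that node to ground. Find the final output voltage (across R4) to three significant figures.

V_out ≈ 15.8 V

Stage 2 presents R3+R4 = 78190 Ω as a load on stage 1's tap.
Stage 1's lower leg becomes R2‖(R3+R4) = 8866 Ω, so V_mid = 18.8 × 8866/9648 = 17.28 V.
Stage 2 is itself unloaded: V_out = V_mid × R4/(R3+R4) = 17.28 × 71600/78190 = 15.8 V.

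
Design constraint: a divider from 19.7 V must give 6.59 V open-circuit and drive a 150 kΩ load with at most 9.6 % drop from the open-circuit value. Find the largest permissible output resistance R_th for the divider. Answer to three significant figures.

Loading drop = R_th/(R_th + R_L) ≤ 0.0960, so R_th ≤ R_L · ε/(1−ε) = 150 kΩ × 0.0960/0.9040 = 15.9 kΩ.

R_th ≤ 15.9 kΩ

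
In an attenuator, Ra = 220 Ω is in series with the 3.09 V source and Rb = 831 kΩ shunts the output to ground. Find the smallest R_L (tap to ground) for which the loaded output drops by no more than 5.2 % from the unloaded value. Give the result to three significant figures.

R_L(min) ≈ 4.01 kΩ

Output resistance R_th = Ra‖Rb = (220 × 831000)/831200 = 219.9 Ω.
The fractional drop is R_th/(R_th + R_L); requiring this ≤ 0.0520 gives R_L ≥ R_th(1/0.0520 − 1) = 219.9 × 18.23 = 4.01 kΩ.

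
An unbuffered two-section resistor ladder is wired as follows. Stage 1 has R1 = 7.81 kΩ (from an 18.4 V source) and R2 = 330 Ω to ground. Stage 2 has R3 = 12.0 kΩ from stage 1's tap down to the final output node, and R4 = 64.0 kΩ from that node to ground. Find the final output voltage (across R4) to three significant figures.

V_out ≈ 0.626 V

Stage 2 presents R3+R4 = 76000 Ω as a load on stage 1's tap.
Stage 1's lower leg becomes R2‖(R3+R4) = 328.6 Ω, so V_mid = 18.4 × 328.6/8139 = 0.7429 V.
Stage 2 is itself unloaded: V_out = V_mid × R4/(R3+R4) = 0.7429 × 64000/76000 = 0.626 V.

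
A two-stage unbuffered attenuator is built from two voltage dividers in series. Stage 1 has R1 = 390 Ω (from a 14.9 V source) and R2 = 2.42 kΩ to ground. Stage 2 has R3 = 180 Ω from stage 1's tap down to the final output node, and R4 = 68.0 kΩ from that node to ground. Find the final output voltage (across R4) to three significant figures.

Stage 2 presents R3+R4 = 68180 Ω as a load on stage 1's tap.
Stage 1's lower leg becomes R2‖(R3+R4) = 2337 Ω, so V_mid = 14.9 × 2337/2727 = 12.77 V.
Stage 2 is itself unloaded: V_out = V_mid × R4/(R3+R4) = 12.77 × 68000/68180 = 12.7 V.

V_out ≈ 12.7 V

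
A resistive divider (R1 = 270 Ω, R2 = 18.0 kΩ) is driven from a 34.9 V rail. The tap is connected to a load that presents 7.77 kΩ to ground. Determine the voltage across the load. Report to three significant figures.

V_out ≈ 33.2 V

The load sits in parallel with R2: R2‖R_L = (18000 × 7770) / (18000 + 7770) = 5427 Ω.
V_out = 34.9 × 5427 / (270 + 5427) = 34.9 × 5427/5697 = 33.2 V.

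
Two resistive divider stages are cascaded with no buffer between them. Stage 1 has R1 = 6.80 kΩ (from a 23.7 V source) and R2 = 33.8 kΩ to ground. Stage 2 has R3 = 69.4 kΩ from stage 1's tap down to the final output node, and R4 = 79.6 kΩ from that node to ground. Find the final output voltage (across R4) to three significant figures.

V_out ≈ 10.2 V

Stage 2 presents R3+R4 = 149.0 kΩ as a load on stage 1's tap.
Stage 1's lower leg becomes R2‖(R3+R4) = 27.55 kΩ, so V_mid = 23.7 × 27.55/34.35 = 19.01 V.
Stage 2 is itself unloaded: V_out = V_mid × R4/(R3+R4) = 19.01 × 79.6/149.0 = 10.2 V.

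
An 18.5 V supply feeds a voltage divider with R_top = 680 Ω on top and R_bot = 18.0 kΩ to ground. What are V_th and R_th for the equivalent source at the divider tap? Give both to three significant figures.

V_th is the open-circuit tap voltage: 18.5 × 18000/(680 + 18000) = 17.8 V.
With the supply zeroed, R_top and R_bot appear in parallel from the tap: R_th = R_top‖R_bot = (680 × 18000)/18680 = 655 Ω.

V_th = 17.8 V, R_th = 655 Ω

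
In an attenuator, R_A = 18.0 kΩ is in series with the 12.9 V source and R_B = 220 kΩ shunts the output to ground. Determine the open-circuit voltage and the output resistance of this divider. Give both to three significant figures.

V_th is the open-circuit tap voltage: 12.9 × 220/(18.0 + 220) = 11.9 V.
With the supply zeroed, R_A and R_B appear in parallel from the tap: R_th = R_A‖R_B = (18.0 × 220)/238.0 = 16.6 kΩ.

V_th = 11.9 V, R_th = 16.6 kΩ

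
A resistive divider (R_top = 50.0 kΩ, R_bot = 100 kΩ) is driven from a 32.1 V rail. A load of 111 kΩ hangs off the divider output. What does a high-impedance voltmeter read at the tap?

V_out ≈ 16.5 V

The load sits in parallel with R_bot: R_bot‖R_L = (100 × 111) / (100 + 111) = 52.61 kΩ.
V_out = 32.1 × 52.61 / (50.0 + 52.61) = 32.1 × 52.61/102.6 = 16.5 V.
(Unloaded it would have been 21.4 V.)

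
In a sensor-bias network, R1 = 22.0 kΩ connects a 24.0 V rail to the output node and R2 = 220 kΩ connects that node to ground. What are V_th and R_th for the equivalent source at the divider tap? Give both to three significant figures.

V_th is the open-circuit tap voltage: 24.0 × 220/(22.0 + 220) = 21.8 V.
With the supply zeroed, R1 and R2 appear in parallel from the tap: R_th = R1‖R2 = (22.0 × 220)/242.0 = 20.0 kΩ.

V_th = 21.8 V, R_th = 20.0 kΩ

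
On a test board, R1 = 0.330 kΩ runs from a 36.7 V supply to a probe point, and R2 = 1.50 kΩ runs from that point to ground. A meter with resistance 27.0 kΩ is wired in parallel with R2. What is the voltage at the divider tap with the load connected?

V_out ≈ 29.8 V

The load sits in parallel with R2: R2‖R_L = (1500 × 27000) / (1500 + 27000) = 1421 Ω.
V_out = 36.7 × 1421 / (330 + 1421) = 36.7 × 1421/1751 = 29.8 V.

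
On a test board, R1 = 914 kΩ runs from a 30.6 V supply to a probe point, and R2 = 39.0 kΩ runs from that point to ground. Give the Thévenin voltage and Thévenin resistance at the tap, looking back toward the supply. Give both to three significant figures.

V_th is the open-circuit tap voltage: 30.6 × 39.0/(914 + 39.0) = 1.25 V.
With the supply zeroed, R1 and R2 appear in parallel from the tap: R_th = R1‖R2 = (914 × 39.0)/953.0 = 37.4 kΩ.

V_th = 1.25 V, R_th = 37.4 kΩ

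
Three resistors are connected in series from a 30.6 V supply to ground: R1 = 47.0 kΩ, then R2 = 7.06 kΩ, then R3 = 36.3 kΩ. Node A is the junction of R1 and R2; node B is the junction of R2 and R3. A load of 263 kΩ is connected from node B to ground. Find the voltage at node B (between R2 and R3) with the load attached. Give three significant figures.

At node B, R3 is in parallel with the load: R3‖R_L = 31.90 kΩ.
Below node A the resistance is R2 + (R3‖R_L) = 38.96 kΩ, so V_A = 30.6 × 38.96/85.96 = 13.87 V.
Then V_B = V_A × (R3‖R_L)/(R2 + R3‖R_L) = 13.87 × 31.90/38.96 = 11.4 V.

V ≈ 11.4 V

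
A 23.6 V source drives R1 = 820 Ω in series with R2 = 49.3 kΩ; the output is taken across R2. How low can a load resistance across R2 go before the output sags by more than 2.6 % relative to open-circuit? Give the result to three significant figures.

Output resistance R_th = R1‖R2 = (820 × 49300)/50120 = 806.6 Ω.
The fractional drop is R_th/(R_th + R_L); requiring this ≤ 0.0260 gives R_L ≥ R_th(1/0.0260 − 1) = 806.6 × 37.46 = 30.2 kΩ.

R_L(min) ≈ 30.2 kΩ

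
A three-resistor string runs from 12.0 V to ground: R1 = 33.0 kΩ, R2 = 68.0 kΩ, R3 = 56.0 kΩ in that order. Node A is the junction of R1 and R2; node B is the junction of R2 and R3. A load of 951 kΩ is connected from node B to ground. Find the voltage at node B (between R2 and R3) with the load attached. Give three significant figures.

At node B, R3 is in parallel with the load: R3‖R_L = 52.89 kΩ.
Below node A the resistance is R2 + (R3‖R_L) = 120.9 kΩ, so V_A = 12.0 × 120.9/153.9 = 9.427 V.
Then V_B = V_A × (R3‖R_L)/(R2 + R3‖R_L) = 9.427 × 52.89/120.9 = 4.12 V.

V ≈ 4.12 V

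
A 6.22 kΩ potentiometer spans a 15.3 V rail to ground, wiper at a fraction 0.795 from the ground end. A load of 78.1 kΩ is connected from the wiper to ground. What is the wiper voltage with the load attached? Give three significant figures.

V ≈ 12.0 V

The wiper splits the pot into (1−α)R = 1.275 kΩ above and αR = 4.945 kΩ below.
Lower section ‖ load = 4.650 kΩ.
V_wiper = 15.3 × 4.650/(1.275 + 4.650) = 12.0 V.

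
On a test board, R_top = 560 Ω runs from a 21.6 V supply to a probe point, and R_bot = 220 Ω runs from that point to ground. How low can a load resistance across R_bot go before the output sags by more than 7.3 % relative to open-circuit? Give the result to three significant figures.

Output resistance R_th = R_top‖R_bot = (560 × 220)/780.0 = 157.9 Ω.
The fractional drop is R_th/(R_th + R_L); requiring this ≤ 0.0730 gives R_L ≥ R_th(1/0.0730 − 1) = 157.9 × 12.70 = 2.01 kΩ.

R_L(min) ≈ 2.01 kΩ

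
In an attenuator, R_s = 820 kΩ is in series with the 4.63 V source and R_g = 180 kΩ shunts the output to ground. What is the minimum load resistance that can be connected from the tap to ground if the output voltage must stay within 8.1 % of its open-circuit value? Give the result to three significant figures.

R_L(min) ≈ 1.67 MΩ

Output resistance R_th = R_s‖R_g = (820 × 180)/1000 = 147.6 kΩ.
The fractional drop is R_th/(R_th + R_L); requiring this ≤ 0.0810 gives R_L ≥ R_th(1/0.0810 − 1) = 147.6 × 11.35 = 1.67 MΩ.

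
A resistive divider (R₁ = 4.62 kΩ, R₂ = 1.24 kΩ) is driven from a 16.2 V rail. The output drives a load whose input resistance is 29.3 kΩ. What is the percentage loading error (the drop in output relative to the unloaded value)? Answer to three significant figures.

The divider's output (Thévenin) resistance is R₁‖R₂ = 0.9776 kΩ.
Fractional drop under load = R_th/(R_th + R_L) = 0.9776 / (0.9776 + 29.3) = 0.03229.
So the output falls by 3.23 %.

3.23 %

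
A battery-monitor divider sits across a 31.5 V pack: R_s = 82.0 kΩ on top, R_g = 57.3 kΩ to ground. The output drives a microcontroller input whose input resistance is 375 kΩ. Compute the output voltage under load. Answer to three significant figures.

V_out ≈ 11.9 V

The load sits in parallel with R_g: R_g‖R_L = (57.3 × 375) / (57.3 + 375) = 49.71 kΩ.
V_out = 31.5 × 49.71 / (82.0 + 49.71) = 31.5 × 49.71/131.7 = 11.9 V.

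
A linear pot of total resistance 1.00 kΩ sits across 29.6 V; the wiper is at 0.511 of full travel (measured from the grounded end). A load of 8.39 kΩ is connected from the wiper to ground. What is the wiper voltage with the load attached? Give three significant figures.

V ≈ 14.7 V

The wiper splits the pot into (1−α)R = 489.0 Ω above and αR = 511.0 Ω below.
Lower section ‖ load = 481.7 Ω.
V_wiper = 29.6 × 481.7/(489.0 + 481.7) = 14.7 V.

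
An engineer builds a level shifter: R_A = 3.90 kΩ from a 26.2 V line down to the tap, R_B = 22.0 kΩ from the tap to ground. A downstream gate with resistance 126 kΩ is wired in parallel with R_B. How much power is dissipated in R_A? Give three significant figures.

Total resistance from the source is R_A + (R_B‖R_L) = 22.63 kΩ, so I = 26.2/22.63 kΩ = 1.158 mA.
P = I²·R_A = (1.158 mA)² × 3.90 kΩ = 5.23 mW.

P ≈ 5.23 mW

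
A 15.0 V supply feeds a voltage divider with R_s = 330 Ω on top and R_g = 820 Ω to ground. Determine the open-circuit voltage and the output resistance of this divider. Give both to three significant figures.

V_th is the open-circuit tap voltage: 15.0 × 820/(330 + 820) = 10.7 V.
With the supply zeroed, R_s and R_g appear in parallel from the tap: R_th = R_s‖R_g = (330 × 820)/1150 = 235 Ω.

V_th = 10.7 V, R_th = 235 Ω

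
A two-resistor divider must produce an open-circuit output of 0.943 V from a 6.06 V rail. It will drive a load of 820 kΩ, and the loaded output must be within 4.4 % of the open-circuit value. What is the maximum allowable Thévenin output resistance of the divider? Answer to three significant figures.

R_th ≤ 37.7 kΩ

Loading drop = R_th/(R_th + R_L) ≤ 0.0440, so R_th ≤ R_L · ε/(1−ε) = 820 kΩ × 0.0440/0.9560 = 37.7 kΩ.
(Any R1, R2 with R2/(R1+R2) = 0.156 and R1‖R2 ≤ 37.7 kΩ will meet the spec.)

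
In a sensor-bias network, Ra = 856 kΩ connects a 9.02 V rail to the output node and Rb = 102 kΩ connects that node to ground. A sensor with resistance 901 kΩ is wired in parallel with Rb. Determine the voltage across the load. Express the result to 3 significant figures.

The load sits in parallel with Rb: Rb‖R_L = (102 × 901) / (102 + 901) = 91.63 kΩ.
V_out = 9.02 × 91.63 / (856 + 91.63) = 9.02 × 91.63/947.6 = 0.872 V.

V_out ≈ 0.872 V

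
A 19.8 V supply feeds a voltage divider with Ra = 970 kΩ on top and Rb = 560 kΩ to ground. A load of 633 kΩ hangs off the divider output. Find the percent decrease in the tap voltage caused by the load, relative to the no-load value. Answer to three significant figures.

The divider's output (Thévenin) resistance is Ra‖Rb = 355.0 kΩ.
Fractional drop under load = R_th/(R_th + R_L) = 355.0 / (355.0 + 633) = 0.3593.
So the output falls by 35.9 %.

35.9 %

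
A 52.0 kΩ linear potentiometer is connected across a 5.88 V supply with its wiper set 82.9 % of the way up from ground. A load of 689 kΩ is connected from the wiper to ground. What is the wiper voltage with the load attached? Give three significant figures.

The wiper splits the pot into (1−α)R = 8.892 kΩ above and αR = 43.11 kΩ below.
Lower section ‖ load = 40.57 kΩ.
V_wiper = 5.88 × 40.57/(8.892 + 40.57) = 4.82 V.

V ≈ 4.82 V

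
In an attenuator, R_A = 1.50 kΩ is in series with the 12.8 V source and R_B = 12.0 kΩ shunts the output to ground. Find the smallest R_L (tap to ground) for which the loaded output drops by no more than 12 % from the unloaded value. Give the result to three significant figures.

R_L(min) ≈ 9.78 kΩ

Output resistance R_th = R_A‖R_B = (1.50 × 12.0)/13.50 = 1.333 kΩ.
The fractional drop is R_th/(R_th + R_L); requiring this ≤ 0.120 gives R_L ≥ R_th(1/0.120 − 1) = 1.333 × 7.333 = 9.78 kΩ.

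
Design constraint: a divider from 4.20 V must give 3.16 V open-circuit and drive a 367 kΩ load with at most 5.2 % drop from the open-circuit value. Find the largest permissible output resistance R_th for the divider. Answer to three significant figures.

Loading drop = R_th/(R_th + R_L) ≤ 0.0520, so R_th ≤ R_L · ε/(1−ε) = 367 kΩ × 0.0520/0.9480 = 20.1 kΩ.
(Any R1, R2 with R2/(R1+R2) = 0.752 and R1‖R2 ≤ 20.1 kΩ will meet the spec.)

R_th ≤ 20.1 kΩ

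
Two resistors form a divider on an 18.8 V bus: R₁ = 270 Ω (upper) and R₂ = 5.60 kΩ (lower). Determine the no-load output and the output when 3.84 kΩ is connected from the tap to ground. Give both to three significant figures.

Open-circuit: V = 18.8 × 5600/(270 + 5600) = 17.9 V.
With the load, R₂ becomes R₂‖R_L = 2278 Ω, so V = 18.8 × 2278/2548 = 16.8 V.

Unloaded: 17.9 V; loaded: 16.8 V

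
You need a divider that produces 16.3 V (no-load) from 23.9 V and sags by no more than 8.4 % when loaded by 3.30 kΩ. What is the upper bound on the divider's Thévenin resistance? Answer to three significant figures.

Loading drop = R_th/(R_th + R_L) ≤ 0.0840, so R_th ≤ R_L · ε/(1−ε) = 3.30 kΩ × 0.0840/0.9160 = 303 Ω.
(Any R1, R2 with R2/(R1+R2) = 0.682 and R1‖R2 ≤ 303 Ω will meet the spec.)

R_th ≤ 303 Ω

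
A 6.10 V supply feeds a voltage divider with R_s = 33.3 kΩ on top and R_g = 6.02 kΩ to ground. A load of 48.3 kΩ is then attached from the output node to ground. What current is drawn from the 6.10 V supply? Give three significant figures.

I ≈ 0.158 mA

R_g‖R_L = 5.353 kΩ, so the source sees R_s + R_g‖R_L = 38.65 kΩ.
I = 6.10 V / 38.65 kΩ = 0.158 mA.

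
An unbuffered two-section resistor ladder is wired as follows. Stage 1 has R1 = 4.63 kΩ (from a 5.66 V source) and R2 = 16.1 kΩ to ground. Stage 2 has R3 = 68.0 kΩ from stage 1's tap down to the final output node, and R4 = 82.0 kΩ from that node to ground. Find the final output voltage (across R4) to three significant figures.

V_out ≈ 2.35 V

Stage 2 presents R3+R4 = 150.0 kΩ as a load on stage 1's tap.
Stage 1's lower leg becomes R2‖(R3+R4) = 14.54 kΩ, so V_mid = 5.66 × 14.54/19.17 = 4.293 V.
Stage 2 is itself unloaded: V_out = V_mid × R4/(R3+R4) = 4.293 × 82.0/150.0 = 2.35 V.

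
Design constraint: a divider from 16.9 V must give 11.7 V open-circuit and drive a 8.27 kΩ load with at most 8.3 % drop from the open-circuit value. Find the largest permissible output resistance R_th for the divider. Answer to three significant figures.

Loading drop = R_th/(R_th + R_L) ≤ 0.0830, so R_th ≤ R_L · ε/(1−ε) = 8.27 kΩ × 0.0830/0.9170 = 749 Ω.
(Any R1, R2 with R2/(R1+R2) = 0.692 and R1‖R2 ≤ 749 Ω will meet the spec.)

R_th ≤ 749 Ω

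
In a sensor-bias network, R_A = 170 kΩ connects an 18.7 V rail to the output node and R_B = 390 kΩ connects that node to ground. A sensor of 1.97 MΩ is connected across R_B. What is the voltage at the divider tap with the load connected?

V_out ≈ 12.3 V

The load sits in parallel with R_B: R_B‖R_L = (390 × 1970) / (390 + 1970) = 325.6 kΩ.
V_out = 18.7 × 325.6 / (170 + 325.6) = 18.7 × 325.6/495.6 = 12.3 V.
(Unloaded it would have been 13.0 V.)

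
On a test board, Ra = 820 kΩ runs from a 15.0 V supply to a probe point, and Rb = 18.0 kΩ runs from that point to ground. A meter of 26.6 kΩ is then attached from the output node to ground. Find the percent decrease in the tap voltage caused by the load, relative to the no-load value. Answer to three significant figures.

The divider's output (Thévenin) resistance is Ra‖Rb = 17.61 kΩ.
Fractional drop under load = R_th/(R_th + R_L) = 17.61 / (17.61 + 26.6) = 0.3984.
So the output falls by 39.8 %.

39.8 %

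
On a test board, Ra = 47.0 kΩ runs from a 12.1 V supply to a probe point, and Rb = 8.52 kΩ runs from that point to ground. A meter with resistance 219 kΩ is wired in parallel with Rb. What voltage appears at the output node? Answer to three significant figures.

The load sits in parallel with Rb: Rb‖R_L = (8.52 × 219) / (8.52 + 219) = 8.201 kΩ.
V_out = 12.1 × 8.201 / (47.0 + 8.201) = 12.1 × 8.201/55.20 = 1.80 V.
(Unloaded it would have been 1.86 V.)

V_out ≈ 1.80 V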